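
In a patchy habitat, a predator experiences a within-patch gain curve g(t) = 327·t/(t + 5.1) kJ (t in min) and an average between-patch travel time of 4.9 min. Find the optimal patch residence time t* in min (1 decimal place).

5.0 min

Optimal t* satisfies g'(t*) = g(t*)/(T + t*).
g'(t) = 327·5.1/(t + 5.1)². Setting 327·5.1/(t+5.1)² = 327t/[(t+5.1)(4.9+t)] gives 5.1(4.9+t) = t(t+5.1), so t² = 5.1×4.9 = 24.99.
t* = √24.99 = 4.999 min.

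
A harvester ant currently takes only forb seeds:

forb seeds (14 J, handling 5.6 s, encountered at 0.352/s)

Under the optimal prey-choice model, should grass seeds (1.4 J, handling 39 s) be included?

Intake rate on the current diet: R = (0.352×14) / (1 + 0.352×5.6) = 4.928/2.971 = 1.659 J/s.
Profitability of grass seeds: 1.4/39 = 0.0359 J/s.
Since 0.0359 < R, time spent handling grass seeds is better spent searching.

No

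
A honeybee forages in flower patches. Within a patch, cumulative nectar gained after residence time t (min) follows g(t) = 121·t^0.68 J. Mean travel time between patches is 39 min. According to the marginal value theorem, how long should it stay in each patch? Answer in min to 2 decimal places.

82.88 min

By the marginal value theorem, leave when the instantaneous gain rate g'(t) equals the habitat-wide average g(t)/(T + t).
g'(t) = 0.68·121·t^-0.32. Setting 0.68·121·t^-0.32 = 121·t^0.68/(39+t) gives 0.68(39+t) = t, so 0.32·t = 0.68×39.
t* = 0.68×39/0.32 = 82.88 min.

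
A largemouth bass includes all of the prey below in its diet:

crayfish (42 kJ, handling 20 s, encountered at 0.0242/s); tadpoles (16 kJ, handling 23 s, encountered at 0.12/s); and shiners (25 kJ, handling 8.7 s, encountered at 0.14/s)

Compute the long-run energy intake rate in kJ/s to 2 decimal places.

1.18 kJ/s

R = Σλ_iE_i / (1 + Σλ_ih_i)
Numerator: 0.0242×42 + 0.12×16 + 0.14×25 = 6.436
Denominator: 1 + 0.0242×20 + 0.12×23 + 0.14×8.7 = 5.462
R = 6.436/5.462 = 1.178 kJ/s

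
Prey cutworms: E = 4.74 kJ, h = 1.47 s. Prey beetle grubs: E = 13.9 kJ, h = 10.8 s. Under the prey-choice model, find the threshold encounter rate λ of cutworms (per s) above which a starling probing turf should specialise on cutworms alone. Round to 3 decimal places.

Drop beetle grubs once their profitability E₂/h₂ falls below the rate achievable on cutworms alone: E₂/h₂ = λE₁/(1 + λh₁).
Solve for λ: λE₁h₂ = E₂(1 + λh₁) → λ(E₁h₂ − E₂h₁) = E₂ → λ = E₂/(E₁h₂ − E₂h₁).
λ = 13.9/(4.74×10.8 − 13.9×1.47) = 13.9/30.76 = 0.4519 per s.

0.452 per s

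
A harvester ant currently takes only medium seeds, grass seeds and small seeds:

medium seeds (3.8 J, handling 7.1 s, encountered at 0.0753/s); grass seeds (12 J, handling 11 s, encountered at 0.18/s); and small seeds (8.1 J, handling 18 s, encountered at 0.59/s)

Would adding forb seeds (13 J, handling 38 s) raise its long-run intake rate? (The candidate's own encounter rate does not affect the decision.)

No

On medium seeds, grass seeds and small seeds alone, R = ΣλE/(1+Σλh) = 7.225/14.13 = 0.5112 J/s.
Profitability of forb seeds: 13/38 = 0.3421 J/s.
0.3421 < 0.5112, so adding forb seeds would lower the average — exclude it.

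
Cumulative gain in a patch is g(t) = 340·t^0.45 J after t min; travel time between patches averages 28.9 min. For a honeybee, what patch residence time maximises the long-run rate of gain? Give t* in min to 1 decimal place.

Maximise g(t)/(T+t): set derivative to zero → g'(t)(T+t) = g(t).
g'(t) = 0.45·340·t^-0.55. Setting 0.45·340·t^-0.55 = 340·t^0.45/(28.9+t) gives 0.45(28.9+t) = t, so 0.55·t = 0.45×28.9.
t* = 0.45×28.9/0.55 = 23.65 min.

23.6 min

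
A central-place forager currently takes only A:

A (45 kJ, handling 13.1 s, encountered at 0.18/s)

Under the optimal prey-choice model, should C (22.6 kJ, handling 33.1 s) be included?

Current rate: (0.18×45)/(1 + 0.18×13.1) = 2.412 kJ/s.
C: E/h = 22.6/33.1 = 0.6828 kJ/s.
Since 0.6828 < R, time spent handling C is better spent searching.

No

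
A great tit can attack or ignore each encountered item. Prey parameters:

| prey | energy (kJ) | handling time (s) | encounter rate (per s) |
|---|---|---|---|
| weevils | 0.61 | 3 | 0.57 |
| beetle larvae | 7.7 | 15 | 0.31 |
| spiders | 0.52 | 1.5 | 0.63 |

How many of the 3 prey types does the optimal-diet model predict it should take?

Profitabilities (E/h, kJ/s): beetle larvae 0.513, spiders 0.347, weevils 0.203. Add prey in this order while the next type's profitability exceeds the intake rate on those already taken.
Rate on top 1: 0.4225. spiders: 0.347 < 0.4225 → exclude; stop.
Optimal diet: beetle larvae — 1 of 3 types.

1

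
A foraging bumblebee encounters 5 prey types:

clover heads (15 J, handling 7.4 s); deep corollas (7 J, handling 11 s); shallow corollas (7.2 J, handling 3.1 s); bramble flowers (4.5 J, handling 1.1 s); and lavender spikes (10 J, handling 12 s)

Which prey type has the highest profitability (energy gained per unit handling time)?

bramble flowers

Profitability E/h (J/s): clover heads = 15/7.4 = 2.03, deep corollas = 7/11 = 0.636, shallow corollas = 7.2/3.1 = 2.32, bramble flowers = 4.5/1.1 = 4.09, lavender spikes = 10/12 = 0.833.
Ranked: bramble flowers > shallow corollas > clover heads > lavender spikes > deep corollas.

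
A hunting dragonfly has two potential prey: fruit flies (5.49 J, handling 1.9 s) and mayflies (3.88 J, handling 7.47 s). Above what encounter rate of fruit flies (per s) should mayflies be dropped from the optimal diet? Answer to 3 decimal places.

0.115 per s

At the threshold, the rate on fruit flies alone equals the profitability of mayflies: λ·5.49/(1 + λ·1.9) = 3.88/7.47 = 0.5194.
Rearranging, λ(5.49 − 0.5194×1.9) = 0.5194, so λ = 0.5194/4.503 = 0.1153 per s.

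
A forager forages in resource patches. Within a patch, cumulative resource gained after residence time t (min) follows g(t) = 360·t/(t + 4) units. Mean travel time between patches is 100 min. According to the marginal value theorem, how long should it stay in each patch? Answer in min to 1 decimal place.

20.0 min

By the marginal value theorem, leave when the instantaneous gain rate g'(t) equals the habitat-wide average g(t)/(T + t).
g'(t) = 360·4/(t + 4)². Setting 360·4/(t+4)² = 360t/[(t+4)(100+t)] gives 4(100+t) = t(t+4), so t² = 4×100 = 400.
t* = √400 = 20 min.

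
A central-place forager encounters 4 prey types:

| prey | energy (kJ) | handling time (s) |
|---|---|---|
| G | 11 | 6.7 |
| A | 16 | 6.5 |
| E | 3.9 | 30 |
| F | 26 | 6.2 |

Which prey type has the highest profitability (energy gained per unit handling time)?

In descending order of E/h:
F: 26/6.2 = 4.19 kJ/s
A: 16/6.5 = 2.46 kJ/s
G: 11/6.7 = 1.64 kJ/s
E: 3.9/30 = 0.13 kJ/s

F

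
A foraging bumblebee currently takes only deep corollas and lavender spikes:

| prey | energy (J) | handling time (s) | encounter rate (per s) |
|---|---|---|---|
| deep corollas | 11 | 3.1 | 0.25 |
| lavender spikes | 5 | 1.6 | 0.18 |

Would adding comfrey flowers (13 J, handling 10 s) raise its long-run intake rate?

On deep corollas and lavender spikes alone, R = ΣλE/(1+Σλh) = 3.65/2.063 = 1.769 J/s.
comfrey flowers: E/h = 13/10 = 1.3 J/s.
Since 1.3 < R, time spent handling comfrey flowers is better spent searching.

No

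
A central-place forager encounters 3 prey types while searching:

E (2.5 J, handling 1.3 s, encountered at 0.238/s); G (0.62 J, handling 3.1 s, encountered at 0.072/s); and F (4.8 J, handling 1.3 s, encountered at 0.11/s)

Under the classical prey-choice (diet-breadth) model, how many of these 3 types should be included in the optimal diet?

2

Profitabilities (E/h, J/s): F 3.69, E 1.92, G 0.2. Add prey in this order while the next type's profitability exceeds the intake rate on those already taken.
Rate on top 1: 0.4619. E: 1.92 > 0.4619 → include.
Rate on top 2: 0.7732. G: 0.2 < 0.7732 → exclude; stop.
Optimal diet: F, E — 2 of 3 types.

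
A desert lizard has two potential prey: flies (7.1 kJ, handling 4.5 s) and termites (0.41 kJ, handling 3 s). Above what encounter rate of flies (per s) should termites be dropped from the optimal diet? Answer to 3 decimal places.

Drop termites once their profitability E₂/h₂ falls below the rate achievable on flies alone: E₂/h₂ = λE₁/(1 + λh₁).
Solve for λ: λE₁h₂ = E₂(1 + λh₁) → λ(E₁h₂ − E₂h₁) = E₂ → λ = E₂/(E₁h₂ − E₂h₁).
λ = 0.41/(7.1×3 − 0.41×4.5) = 0.41/19.45 = 0.02107 per s.

0.021 per s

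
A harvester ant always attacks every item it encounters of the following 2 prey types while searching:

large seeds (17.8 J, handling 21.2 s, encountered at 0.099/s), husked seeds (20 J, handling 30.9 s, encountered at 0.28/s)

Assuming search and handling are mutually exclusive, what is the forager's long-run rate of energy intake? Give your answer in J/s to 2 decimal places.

R = (0.099×17.8 + 0.28×20) / (1 + 0.099×21.2 + 0.28×30.9) = 7.362/11.75 = 0.6265 J/s.

0.63 J/s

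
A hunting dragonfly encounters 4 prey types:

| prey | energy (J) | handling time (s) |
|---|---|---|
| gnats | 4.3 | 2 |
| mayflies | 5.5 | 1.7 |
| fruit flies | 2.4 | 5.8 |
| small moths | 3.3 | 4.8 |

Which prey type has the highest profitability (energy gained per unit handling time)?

mayflies

In descending order of E/h:
mayflies: 5.5/1.7 = 3.24 J/s
gnats: 4.3/2 = 2.15 J/s
small moths: 3.3/4.8 = 0.688 J/s
fruit flies: 2.4/5.8 = 0.414 J/s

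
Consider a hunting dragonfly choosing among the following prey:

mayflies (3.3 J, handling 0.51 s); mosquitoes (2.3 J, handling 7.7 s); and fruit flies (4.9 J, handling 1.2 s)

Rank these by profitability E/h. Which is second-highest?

fruit flies

In descending order of E/h:
mayflies: 3.3/0.51 = 6.47 J/s
fruit flies: 4.9/1.2 = 4.08 J/s
mosquitoes: 2.3/7.7 = 0.299 J/s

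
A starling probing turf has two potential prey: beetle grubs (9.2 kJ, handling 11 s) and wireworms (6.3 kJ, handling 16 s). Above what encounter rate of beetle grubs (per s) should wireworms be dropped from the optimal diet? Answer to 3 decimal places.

0.081 per s

At the threshold, the rate on beetle grubs alone equals the profitability of wireworms: λ·9.2/(1 + λ·11) = 6.3/16 = 0.3937.
Rearranging, λ(9.2 − 0.3937×11) = 0.3937, so λ = 0.3937/4.869 = 0.08087 per s.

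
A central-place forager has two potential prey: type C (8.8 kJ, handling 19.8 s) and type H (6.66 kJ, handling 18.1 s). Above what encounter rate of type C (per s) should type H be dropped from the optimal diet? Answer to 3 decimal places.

At the threshold, the rate on type C alone equals the profitability of type H: λ·8.8/(1 + λ·19.8) = 6.66/18.1 = 0.368.
Rearranging, λ(8.8 − 0.368×19.8) = 0.368, so λ = 0.368/1.514 = 0.243 per s.

0.243 per s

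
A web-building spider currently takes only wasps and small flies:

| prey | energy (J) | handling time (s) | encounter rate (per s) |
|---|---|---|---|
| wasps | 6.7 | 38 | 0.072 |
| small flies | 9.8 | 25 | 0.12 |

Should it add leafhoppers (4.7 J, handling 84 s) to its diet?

On wasps and small flies alone, R = ΣλE/(1+Σλh) = 1.658/6.736 = 0.2462 J/s.
Profitability of leafhoppers: 4.7/84 = 0.05595 J/s.
0.05595 < 0.2462, so adding leafhoppers would lower the average — exclude it.

No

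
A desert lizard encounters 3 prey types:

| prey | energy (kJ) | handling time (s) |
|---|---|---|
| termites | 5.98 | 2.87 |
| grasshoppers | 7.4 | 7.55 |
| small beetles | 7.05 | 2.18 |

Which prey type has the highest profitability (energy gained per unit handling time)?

small beetles

Profitability E/h (kJ/s): termites = 5.98/2.87 = 2.08, grasshoppers = 7.4/7.55 = 0.98, small beetles = 7.05/2.18 = 3.23.
Ranked: small beetles > termites > grasshoppers.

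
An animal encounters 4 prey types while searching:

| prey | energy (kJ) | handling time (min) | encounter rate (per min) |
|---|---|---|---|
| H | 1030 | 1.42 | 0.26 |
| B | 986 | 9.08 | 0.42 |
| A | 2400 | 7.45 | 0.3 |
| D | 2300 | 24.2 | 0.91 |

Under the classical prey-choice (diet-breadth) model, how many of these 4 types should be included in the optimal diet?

Profitabilities (E/h, kJ/min): H 725, A 322, B 109, D 95. Add prey in this order while the next type's profitability exceeds the intake rate on those already taken.
Rate on top 1: 195.6. A: 322 > 195.6 → include.
Rate on top 2: 274.1. B: 109 < 274.1 → exclude; stop.
Optimal diet: H, A — 2 of 4 types.

2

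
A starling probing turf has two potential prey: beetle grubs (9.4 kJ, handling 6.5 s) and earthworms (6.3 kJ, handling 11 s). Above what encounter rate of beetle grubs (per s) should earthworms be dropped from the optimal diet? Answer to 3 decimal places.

The zero-one rule: include earthworms iff E₂/h₂ > λE₁/(1+λh₁). Equality gives the switch point.
λE₁h₂ = E₂ + λE₂h₁ ⇒ λ = E₂/(E₁h₂ − E₂h₁) = 6.3/(103.4 − 40.95) = 0.1009 per s.

0.101 per s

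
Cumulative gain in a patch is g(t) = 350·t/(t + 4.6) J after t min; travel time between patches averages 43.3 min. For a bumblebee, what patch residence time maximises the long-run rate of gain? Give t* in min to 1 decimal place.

By the marginal value theorem, leave when the instantaneous gain rate g'(t) equals the habitat-wide average g(t)/(T + t).
g'(t) = 350·4.6/(t + 4.6)². Setting 350·4.6/(t+4.6)² = 350t/[(t+4.6)(43.3+t)] gives 4.6(43.3+t) = t(t+4.6), so t² = 4.6×43.3 = 199.2.
t* = √199.2 = 14.11 min.

14.1 min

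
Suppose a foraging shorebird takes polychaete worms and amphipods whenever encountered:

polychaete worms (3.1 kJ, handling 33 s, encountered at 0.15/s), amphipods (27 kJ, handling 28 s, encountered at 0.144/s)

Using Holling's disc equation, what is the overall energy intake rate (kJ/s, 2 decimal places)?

0.44 kJ/s

Energy encountered per unit search time: 0.15×3.1 + 0.144×27 = 4.353 kJ/s.
Handling time per unit search time: 0.15×33 + 0.144×28 = 8.982.
Rate = 4.353/(1 + 8.982) = 0.4361 kJ/s.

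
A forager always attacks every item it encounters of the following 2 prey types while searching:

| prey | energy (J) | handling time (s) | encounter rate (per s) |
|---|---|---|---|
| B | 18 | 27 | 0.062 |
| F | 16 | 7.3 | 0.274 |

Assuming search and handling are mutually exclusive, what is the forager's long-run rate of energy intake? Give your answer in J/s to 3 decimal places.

Energy encountered per unit search time: 0.062×18 + 0.274×16 = 5.5 J/s.
Handling time per unit search time: 0.062×27 + 0.274×7.3 = 3.674.
Rate = 5.5/(1 + 3.674) = 1.177 J/s.

1.177 J/s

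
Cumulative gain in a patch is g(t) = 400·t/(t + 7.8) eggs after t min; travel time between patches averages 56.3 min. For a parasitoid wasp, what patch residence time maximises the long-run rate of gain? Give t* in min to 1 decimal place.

Optimal t* satisfies g'(t*) = g(t*)/(T + t*).
g'(t) = 400·7.8/(t + 7.8)². Setting 400·7.8/(t+7.8)² = 400t/[(t+7.8)(56.3+t)] gives 7.8(56.3+t) = t(t+7.8), so t² = 7.8×56.3 = 439.1.
t* = √439.1 = 20.96 min.

21.0 min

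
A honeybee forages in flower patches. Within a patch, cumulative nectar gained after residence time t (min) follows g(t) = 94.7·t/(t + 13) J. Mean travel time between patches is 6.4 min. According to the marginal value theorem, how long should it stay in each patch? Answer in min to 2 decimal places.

By the marginal value theorem, leave when the instantaneous gain rate g'(t) equals the habitat-wide average g(t)/(T + t).
g'(t) = 94.7·13/(t + 13)². Setting 94.7·13/(t+13)² = 94.7t/[(t+13)(6.4+t)] gives 13(6.4+t) = t(t+13), so t² = 13×6.4 = 83.2.
t* = √83.2 = 9.121 min.

9.12 min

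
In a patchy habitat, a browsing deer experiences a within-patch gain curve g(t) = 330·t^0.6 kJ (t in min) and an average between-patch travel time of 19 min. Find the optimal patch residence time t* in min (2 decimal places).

Optimal t* satisfies g'(t*) = g(t*)/(T + t*).
g'(t) = 0.6·330·t^-0.4. Setting 0.6·330·t^-0.4 = 330·t^0.6/(19+t) gives 0.6(19+t) = t, so 0.40·t = 0.6×19.
t* = 0.6×19/0.40 = 28.5 min.

28.50 min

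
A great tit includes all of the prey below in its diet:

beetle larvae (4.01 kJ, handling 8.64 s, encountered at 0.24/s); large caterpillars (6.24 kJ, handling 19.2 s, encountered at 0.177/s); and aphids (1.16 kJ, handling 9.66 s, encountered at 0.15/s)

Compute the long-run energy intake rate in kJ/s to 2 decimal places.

Energy encountered per unit search time: 0.24×4.01 + 0.177×6.24 + 0.15×1.16 = 2.241 kJ/s.
Handling time per unit search time: 0.24×8.64 + 0.177×19.2 + 0.15×9.66 = 6.921.
Rate = 2.241/(1 + 6.921) = 0.2829 kJ/s.

0.28 kJ/s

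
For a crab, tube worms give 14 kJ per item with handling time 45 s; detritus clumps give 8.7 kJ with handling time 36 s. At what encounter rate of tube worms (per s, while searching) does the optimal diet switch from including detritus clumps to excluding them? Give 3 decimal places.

Drop detritus clumps once their profitability E₂/h₂ falls below the rate achievable on tube worms alone: E₂/h₂ = λE₁/(1 + λh₁).
Solve for λ: λE₁h₂ = E₂(1 + λh₁) → λ(E₁h₂ − E₂h₁) = E₂ → λ = E₂/(E₁h₂ − E₂h₁).
λ = 8.7/(14×36 − 8.7×45) = 8.7/112.5 = 0.07733 per s.

0.077 per s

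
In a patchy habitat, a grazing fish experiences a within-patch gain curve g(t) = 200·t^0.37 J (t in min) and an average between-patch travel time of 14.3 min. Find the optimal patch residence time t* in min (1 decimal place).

8.4 min

Optimal t* satisfies g'(t*) = g(t*)/(T + t*).
g'(t) = 0.37·200·t^-0.63. Setting 0.37·200·t^-0.63 = 200·t^0.37/(14.3+t) gives 0.37(14.3+t) = t, so 0.63·t = 0.37×14.3.
t* = 0.37×14.3/0.63 = 8.398 min.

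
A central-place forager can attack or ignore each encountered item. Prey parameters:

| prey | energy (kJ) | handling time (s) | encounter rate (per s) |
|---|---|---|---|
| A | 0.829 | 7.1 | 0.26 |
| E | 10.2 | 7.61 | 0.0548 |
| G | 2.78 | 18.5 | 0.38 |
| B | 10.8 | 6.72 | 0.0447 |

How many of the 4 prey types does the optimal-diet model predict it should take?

2

Profitabilities (E/h, kJ/s): B 1.61, E 1.34, G 0.15, A 0.117. Add prey in this order while the next type's profitability exceeds the intake rate on those already taken.
Rate on top 1: 0.3712. E: 1.34 > 0.3712 → include.
Rate on top 2: 0.6066. G: 0.15 < 0.6066 → exclude; stop.
Optimal diet: B, E — 2 of 4 types.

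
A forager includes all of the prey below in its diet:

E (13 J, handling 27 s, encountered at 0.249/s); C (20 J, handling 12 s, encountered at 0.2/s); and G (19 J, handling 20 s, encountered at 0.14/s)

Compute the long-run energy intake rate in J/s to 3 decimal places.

0.766 J/s

R = (0.249×13 + 0.2×20 + 0.14×19) / (1 + 0.249×27 + 0.2×12 + 0.14×20) = 9.897/12.92 = 0.7658 J/s.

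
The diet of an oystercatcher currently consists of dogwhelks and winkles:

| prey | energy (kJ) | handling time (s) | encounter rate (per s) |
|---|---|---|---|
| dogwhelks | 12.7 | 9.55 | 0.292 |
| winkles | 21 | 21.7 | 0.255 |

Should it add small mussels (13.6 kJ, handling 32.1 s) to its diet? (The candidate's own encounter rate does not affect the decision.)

No

Current rate: (0.292×12.7 + 0.255×21)/(1 + 0.292×9.55 + 0.255×21.7) = 0.9722 kJ/s.
small mussels: E/h = 13.6/32.1 = 0.4237 kJ/s.
Since 0.4237 < R, time spent handling small mussels is better spent searching.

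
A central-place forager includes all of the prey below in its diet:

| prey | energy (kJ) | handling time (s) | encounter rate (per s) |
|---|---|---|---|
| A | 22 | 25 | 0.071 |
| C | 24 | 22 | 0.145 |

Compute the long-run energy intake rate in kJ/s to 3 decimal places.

0.845 kJ/s

Energy encountered per unit search time: 0.071×22 + 0.145×24 = 5.042 kJ/s.
Handling time per unit search time: 0.071×25 + 0.145×22 = 4.965.
Rate = 5.042/(1 + 4.965) = 0.8453 kJ/s.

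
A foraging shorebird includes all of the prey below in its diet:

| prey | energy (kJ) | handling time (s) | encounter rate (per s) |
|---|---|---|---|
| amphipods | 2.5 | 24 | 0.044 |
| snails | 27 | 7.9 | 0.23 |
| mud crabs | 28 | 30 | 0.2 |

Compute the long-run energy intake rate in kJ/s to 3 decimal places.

1.207 kJ/s

R = Σλ_iE_i / (1 + Σλ_ih_i)
Numerator: 0.044×2.5 + 0.23×27 + 0.2×28 = 11.92
Denominator: 1 + 0.044×24 + 0.23×7.9 + 0.2×30 = 9.873
R = 11.92/9.873 = 1.207 kJ/s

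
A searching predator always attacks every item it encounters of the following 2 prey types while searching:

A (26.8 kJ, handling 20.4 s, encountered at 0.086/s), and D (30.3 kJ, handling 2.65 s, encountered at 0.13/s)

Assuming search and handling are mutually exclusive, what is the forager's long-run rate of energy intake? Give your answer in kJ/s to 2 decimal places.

R = (0.086×26.8 + 0.13×30.3) / (1 + 0.086×20.4 + 0.13×2.65) = 6.244/3.099 = 2.015 kJ/s.

2.01 kJ/s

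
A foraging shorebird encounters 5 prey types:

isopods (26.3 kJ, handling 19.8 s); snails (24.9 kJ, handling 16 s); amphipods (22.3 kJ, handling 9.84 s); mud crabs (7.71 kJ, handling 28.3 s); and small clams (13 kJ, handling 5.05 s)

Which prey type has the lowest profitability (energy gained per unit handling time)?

mud crabs

In descending order of E/h:
small clams: 13/5.05 = 2.57 kJ/s
amphipods: 22.3/9.84 = 2.27 kJ/s
snails: 24.9/16 = 1.56 kJ/s
isopods: 26.3/19.8 = 1.33 kJ/s
mud crabs: 7.71/28.3 = 0.272 kJ/s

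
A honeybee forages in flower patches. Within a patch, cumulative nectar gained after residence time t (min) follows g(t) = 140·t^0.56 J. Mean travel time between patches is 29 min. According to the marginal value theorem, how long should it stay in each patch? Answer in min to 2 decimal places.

Maximise g(t)/(T+t): set derivative to zero → g'(t)(T+t) = g(t).
g'(t) = 0.56·140·t^-0.44. Setting 0.56·140·t^-0.44 = 140·t^0.56/(29+t) gives 0.56(29+t) = t, so 0.44·t = 0.56×29.
t* = 0.56×29/0.44 = 36.91 min.

36.91 min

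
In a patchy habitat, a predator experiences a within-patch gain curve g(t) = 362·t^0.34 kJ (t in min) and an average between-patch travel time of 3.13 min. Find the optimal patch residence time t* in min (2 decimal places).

Maximise g(t)/(T+t): set derivative to zero → g'(t)(T+t) = g(t).
g'(t) = 0.34·362·t^-0.66. Setting 0.34·362·t^-0.66 = 362·t^0.34/(3.13+t) gives 0.34(3.13+t) = t, so 0.66·t = 0.34×3.13.
t* = 0.34×3.13/0.66 = 1.612 min.

1.61 min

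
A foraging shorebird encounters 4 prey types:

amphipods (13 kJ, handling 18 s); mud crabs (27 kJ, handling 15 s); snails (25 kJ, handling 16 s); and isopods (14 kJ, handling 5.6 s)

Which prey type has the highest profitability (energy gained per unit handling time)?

isopods

Profitability E/h (kJ/s): amphipods = 13/18 = 0.722, mud crabs = 27/15 = 1.8, snails = 25/16 = 1.56, isopods = 14/5.6 = 2.5.
Ranked: isopods > mud crabs > snails > amphipods.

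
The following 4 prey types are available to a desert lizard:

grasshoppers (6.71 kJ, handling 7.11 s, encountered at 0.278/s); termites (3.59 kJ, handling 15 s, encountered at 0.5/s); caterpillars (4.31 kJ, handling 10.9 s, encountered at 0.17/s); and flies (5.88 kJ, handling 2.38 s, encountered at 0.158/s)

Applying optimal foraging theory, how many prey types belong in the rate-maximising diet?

2

Rank by E/h (kJ/s): flies 2.47, grasshoppers 0.944, caterpillars 0.395, termites 0.239. Include each in turn until the next type's E/h falls below the running intake rate.
Rate on top 1: 0.6752. grasshoppers: 0.944 > 0.6752 → include.
Rate on top 2: 0.8335. caterpillars: 0.395 < 0.8335 → exclude; stop.
Optimal diet: flies, grasshoppers — 2 of 4 types.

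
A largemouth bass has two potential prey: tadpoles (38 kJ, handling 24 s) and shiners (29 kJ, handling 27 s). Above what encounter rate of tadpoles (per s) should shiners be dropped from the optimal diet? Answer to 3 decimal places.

0.088 per s

At the threshold, the rate on tadpoles alone equals the profitability of shiners: λ·38/(1 + λ·24) = 29/27 = 1.074.
Rearranging, λ(38 − 1.074×24) = 1.074, so λ = 1.074/12.22 = 0.08788 per s.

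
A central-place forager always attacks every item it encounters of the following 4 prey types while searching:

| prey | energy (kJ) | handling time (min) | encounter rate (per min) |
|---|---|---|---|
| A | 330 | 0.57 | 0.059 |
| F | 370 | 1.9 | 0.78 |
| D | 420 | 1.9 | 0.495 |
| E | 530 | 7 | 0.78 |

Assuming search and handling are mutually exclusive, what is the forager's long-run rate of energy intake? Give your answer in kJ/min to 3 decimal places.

R = (0.059×330 + 0.78×370 + 0.495×420 + 0.78×530) / (1 + 0.059×0.57 + 0.78×1.9 + 0.495×1.9 + 0.78×7) = 929.4/8.916 = 104.2 kJ/min.

104.235 kJ/min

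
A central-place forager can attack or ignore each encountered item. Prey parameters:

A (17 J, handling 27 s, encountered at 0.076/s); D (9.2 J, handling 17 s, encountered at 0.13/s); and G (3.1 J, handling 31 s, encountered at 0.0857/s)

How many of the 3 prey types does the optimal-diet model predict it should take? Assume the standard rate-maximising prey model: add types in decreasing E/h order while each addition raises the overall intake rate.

2

Rank by E/h (J/s): A 0.63, D 0.541, G 0.1. Include each in turn until the next type's E/h falls below the running intake rate.
Rate on top 1: 0.4233. D: 0.541 > 0.4233 → include.
Rate on top 2: 0.4728. G: 0.1 < 0.4728 → exclude; stop.
Optimal diet: A, D — 2 of 3 types.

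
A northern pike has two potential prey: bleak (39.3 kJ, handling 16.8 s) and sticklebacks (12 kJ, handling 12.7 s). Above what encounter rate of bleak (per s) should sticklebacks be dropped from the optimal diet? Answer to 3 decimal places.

0.040 per s

At the threshold, the rate on bleak alone equals the profitability of sticklebacks: λ·39.3/(1 + λ·16.8) = 12/12.7 = 0.9449.
Rearranging, λ(39.3 − 0.9449×16.8) = 0.9449, so λ = 0.9449/23.43 = 0.04033 per s.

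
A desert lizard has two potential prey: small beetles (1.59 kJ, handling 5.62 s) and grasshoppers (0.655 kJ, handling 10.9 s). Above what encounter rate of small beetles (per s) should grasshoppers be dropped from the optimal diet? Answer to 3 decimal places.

0.048 per s

At the threshold, the rate on small beetles alone equals the profitability of grasshoppers: λ·1.59/(1 + λ·5.62) = 0.655/10.9 = 0.06009.
Rearranging, λ(1.59 − 0.06009×5.62) = 0.06009, so λ = 0.06009/1.252 = 0.04799 per s.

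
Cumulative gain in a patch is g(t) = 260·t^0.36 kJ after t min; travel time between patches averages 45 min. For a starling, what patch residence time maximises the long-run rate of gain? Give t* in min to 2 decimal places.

By the marginal value theorem, leave when the instantaneous gain rate g'(t) equals the habitat-wide average g(t)/(T + t).
g'(t) = 0.36·260·t^-0.64. Setting 0.36·260·t^-0.64 = 260·t^0.36/(45+t) gives 0.36(45+t) = t, so 0.64·t = 0.36×45.
t* = 0.36×45/0.64 = 25.31 min.

25.31 min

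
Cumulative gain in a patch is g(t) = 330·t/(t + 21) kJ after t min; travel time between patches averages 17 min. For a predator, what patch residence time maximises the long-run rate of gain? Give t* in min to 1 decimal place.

Optimal t* satisfies g'(t*) = g(t*)/(T + t*).
g'(t) = 330·21/(t + 21)². Setting 330·21/(t+21)² = 330t/[(t+21)(17+t)] gives 21(17+t) = t(t+21), so t² = 21×17 = 357.
t* = √357 = 18.89 min.

18.9 min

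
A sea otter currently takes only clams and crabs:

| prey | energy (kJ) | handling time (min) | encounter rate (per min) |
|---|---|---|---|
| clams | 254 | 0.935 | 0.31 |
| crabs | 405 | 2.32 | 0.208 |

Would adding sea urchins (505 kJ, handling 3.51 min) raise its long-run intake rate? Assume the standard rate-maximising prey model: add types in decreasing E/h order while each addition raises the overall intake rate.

Yes

Current rate: (0.31×254 + 0.208×405)/(1 + 0.31×0.935 + 0.208×2.32) = 91.95 kJ/min.
Profitability of sea urchins: 505/3.51 = 143.9 kJ/min.
143.9 > 91.95, so adding sea urchins raises the average — include it.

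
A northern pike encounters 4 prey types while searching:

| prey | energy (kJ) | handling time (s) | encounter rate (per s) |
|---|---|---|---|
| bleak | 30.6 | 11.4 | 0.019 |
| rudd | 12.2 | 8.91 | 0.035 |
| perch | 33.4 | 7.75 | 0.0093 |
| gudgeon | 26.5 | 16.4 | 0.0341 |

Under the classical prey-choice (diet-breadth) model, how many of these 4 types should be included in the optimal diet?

Profitabilities (E/h, kJ/s): perch 4.31, bleak 2.68, gudgeon 1.62, rudd 1.37. Add prey in this order while the next type's profitability exceeds the intake rate on those already taken.
Rate on top 1: 0.2897. bleak: 2.68 > 0.2897 → include.
Rate on top 2: 0.6922. gudgeon: 1.62 > 0.6922 → include.
Rate on top 3: 0.9717. rudd: 1.37 > 0.9717 → include.
Optimal diet: perch, bleak, gudgeon, rudd — 4 of 4 types.

4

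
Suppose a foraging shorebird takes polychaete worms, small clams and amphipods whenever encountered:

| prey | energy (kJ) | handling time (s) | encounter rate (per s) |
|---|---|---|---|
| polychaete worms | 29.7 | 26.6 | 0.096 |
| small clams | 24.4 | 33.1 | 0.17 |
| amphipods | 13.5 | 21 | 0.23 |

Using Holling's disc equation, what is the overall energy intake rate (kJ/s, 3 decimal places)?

R = Σλ_iE_i / (1 + Σλ_ih_i)
Numerator: 0.096×29.7 + 0.17×24.4 + 0.23×13.5 = 10.1
Denominator: 1 + 0.096×26.6 + 0.17×33.1 + 0.23×21 = 14.01
R = 10.1/14.01 = 0.7212 kJ/s

0.721 kJ/s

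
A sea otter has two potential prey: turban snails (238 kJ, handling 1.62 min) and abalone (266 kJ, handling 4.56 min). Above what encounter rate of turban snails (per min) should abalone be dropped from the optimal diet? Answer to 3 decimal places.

Drop abalone once their profitability E₂/h₂ falls below the rate achievable on turban snails alone: E₂/h₂ = λE₁/(1 + λh₁).
Solve for λ: λE₁h₂ = E₂(1 + λh₁) → λ(E₁h₂ − E₂h₁) = E₂ → λ = E₂/(E₁h₂ − E₂h₁).
λ = 266/(238×4.56 − 266×1.62) = 266/654.4 = 0.4065 per min.

0.407 per min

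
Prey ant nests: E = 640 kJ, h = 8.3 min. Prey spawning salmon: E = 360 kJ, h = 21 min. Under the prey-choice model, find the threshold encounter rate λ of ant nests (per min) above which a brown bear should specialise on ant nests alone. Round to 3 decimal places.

At the threshold, the rate on ant nests alone equals the profitability of spawning salmon: λ·640/(1 + λ·8.3) = 360/21 = 17.14.
Rearranging, λ(640 − 17.14×8.3) = 17.14, so λ = 17.14/497.7 = 0.03444 per min.

0.034 per min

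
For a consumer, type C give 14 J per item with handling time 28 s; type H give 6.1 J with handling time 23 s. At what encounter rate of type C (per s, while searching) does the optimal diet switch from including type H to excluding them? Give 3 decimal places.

The zero-one rule: include type H iff E₂/h₂ > λE₁/(1+λh₁). Equality gives the switch point.
λE₁h₂ = E₂ + λE₂h₁ ⇒ λ = E₂/(E₁h₂ − E₂h₁) = 6.1/(322 − 170.8) = 0.04034 per s.

0.040 per s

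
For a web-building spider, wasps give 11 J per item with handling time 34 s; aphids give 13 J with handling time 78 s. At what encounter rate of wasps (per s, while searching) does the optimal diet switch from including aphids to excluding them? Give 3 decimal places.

0.031 per s

The zero-one rule: include aphids iff E₂/h₂ > λE₁/(1+λh₁). Equality gives the switch point.
λE₁h₂ = E₂ + λE₂h₁ ⇒ λ = E₂/(E₁h₂ − E₂h₁) = 13/(858 − 442) = 0.03125 per s.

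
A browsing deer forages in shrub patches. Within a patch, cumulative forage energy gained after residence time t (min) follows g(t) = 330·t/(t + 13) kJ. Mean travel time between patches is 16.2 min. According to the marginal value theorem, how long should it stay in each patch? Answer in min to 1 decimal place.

14.5 min

Optimal t* satisfies g'(t*) = g(t*)/(T + t*).
g'(t) = 330·13/(t + 13)². Setting 330·13/(t+13)² = 330t/[(t+13)(16.2+t)] gives 13(16.2+t) = t(t+13), so t² = 13×16.2 = 210.6.
t* = √210.6 = 14.51 min.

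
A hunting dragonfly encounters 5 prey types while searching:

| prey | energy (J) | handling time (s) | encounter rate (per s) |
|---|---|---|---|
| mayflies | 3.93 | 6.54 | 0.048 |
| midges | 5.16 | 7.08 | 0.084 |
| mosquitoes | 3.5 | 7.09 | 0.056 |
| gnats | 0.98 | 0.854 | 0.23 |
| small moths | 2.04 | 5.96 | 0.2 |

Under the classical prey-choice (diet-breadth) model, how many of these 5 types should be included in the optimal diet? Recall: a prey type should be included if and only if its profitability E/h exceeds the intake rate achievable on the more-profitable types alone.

E/h in descending order: gnats 1.15, midges 0.729, mayflies 0.601, mosquitoes 0.494, small moths 0.342 J/s. The optimal diet is the largest prefix of this list for which every included type satisfies E_i/h_i > R on the types above it.
Rate on top 1: 0.1884. midges: 0.729 > 0.1884 → include.
Rate on top 2: 0.3678. mayflies: 0.601 > 0.3678 → include.
Rate on top 3: 0.4026. mosquitoes: 0.494 > 0.4026 → include.
Rate on top 4: 0.417. small moths: 0.342 < 0.417 → exclude; stop.
Optimal diet: gnats, midges, mayflies, mosquitoes — 4 of 5 types.

4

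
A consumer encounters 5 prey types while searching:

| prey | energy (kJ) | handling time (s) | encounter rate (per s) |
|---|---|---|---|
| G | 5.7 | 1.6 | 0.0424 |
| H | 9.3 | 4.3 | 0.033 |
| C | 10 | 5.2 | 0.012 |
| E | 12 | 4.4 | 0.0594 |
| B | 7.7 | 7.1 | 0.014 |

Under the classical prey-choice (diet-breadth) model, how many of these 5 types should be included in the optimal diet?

Profitabilities (E/h, kJ/s): G 3.56, E 2.73, H 2.16, C 1.92, B 1.08. Add prey in this order while the next type's profitability exceeds the intake rate on those already taken.
Rate on top 1: 0.2263. E: 2.73 > 0.2263 → include.
Rate on top 2: 0.7181. H: 2.16 > 0.7181 → include.
Rate on top 3: 0.8574. C: 1.92 > 0.8574 → include.
Rate on top 4: 0.9008. B: 1.08 > 0.9008 → include.
Optimal diet: G, E, H, C, B — 5 of 5 types.

5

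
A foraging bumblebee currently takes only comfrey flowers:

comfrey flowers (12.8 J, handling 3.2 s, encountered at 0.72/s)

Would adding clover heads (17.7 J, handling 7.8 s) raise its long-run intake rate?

No

Intake rate on the current diet: R = (0.72×12.8) / (1 + 0.72×3.2) = 9.216/3.304 = 2.789 J/s.
Profitability of clover heads: 17.7/7.8 = 2.269 J/s.
Since 2.269 < R, time spent handling clover heads is better spent searching.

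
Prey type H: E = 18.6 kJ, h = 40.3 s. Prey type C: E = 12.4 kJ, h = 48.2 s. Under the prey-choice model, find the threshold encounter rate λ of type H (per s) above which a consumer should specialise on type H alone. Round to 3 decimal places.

0.031 per s

At the threshold, the rate on type H alone equals the profitability of type C: λ·18.6/(1 + λ·40.3) = 12.4/48.2 = 0.2573.
Rearranging, λ(18.6 − 0.2573×40.3) = 0.2573, so λ = 0.2573/8.232 = 0.03125 per s.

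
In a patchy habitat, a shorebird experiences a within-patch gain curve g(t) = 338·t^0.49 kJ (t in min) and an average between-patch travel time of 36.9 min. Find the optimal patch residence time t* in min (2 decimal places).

Maximise g(t)/(T+t): set derivative to zero → g'(t)(T+t) = g(t).
g'(t) = 0.49·338·t^-0.51. Setting 0.49·338·t^-0.51 = 338·t^0.49/(36.9+t) gives 0.49(36.9+t) = t, so 0.51·t = 0.49×36.9.
t* = 0.49×36.9/0.51 = 35.45 min.

35.45 min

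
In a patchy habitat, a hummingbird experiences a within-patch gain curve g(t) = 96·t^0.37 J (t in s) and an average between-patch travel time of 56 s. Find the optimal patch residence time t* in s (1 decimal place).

32.9 s

By the marginal value theorem, leave when the instantaneous gain rate g'(t) equals the habitat-wide average g(t)/(T + t).
g'(t) = 0.37·96·t^-0.63. Setting 0.37·96·t^-0.63 = 96·t^0.37/(56+t) gives 0.37(56+t) = t, so 0.63·t = 0.37×56.
t* = 0.37×56/0.63 = 32.89 s.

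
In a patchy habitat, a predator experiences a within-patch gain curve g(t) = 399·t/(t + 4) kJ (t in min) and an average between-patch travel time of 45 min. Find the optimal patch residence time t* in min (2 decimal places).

13.42 min

By the marginal value theorem, leave when the instantaneous gain rate g'(t) equals the habitat-wide average g(t)/(T + t).
g'(t) = 399·4/(t + 4)². Setting 399·4/(t+4)² = 399t/[(t+4)(45+t)] gives 4(45+t) = t(t+4), so t² = 4×45 = 180.
t* = √180 = 13.42 min.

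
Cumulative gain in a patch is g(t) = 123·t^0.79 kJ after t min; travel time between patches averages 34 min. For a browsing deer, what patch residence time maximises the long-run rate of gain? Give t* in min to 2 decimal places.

By the marginal value theorem, leave when the instantaneous gain rate g'(t) equals the habitat-wide average g(t)/(T + t).
g'(t) = 0.79·123·t^-0.21. Setting 0.79·123·t^-0.21 = 123·t^0.79/(34+t) gives 0.79(34+t) = t, so 0.21·t = 0.79×34.
t* = 0.79×34/0.21 = 127.9 min.

127.90 min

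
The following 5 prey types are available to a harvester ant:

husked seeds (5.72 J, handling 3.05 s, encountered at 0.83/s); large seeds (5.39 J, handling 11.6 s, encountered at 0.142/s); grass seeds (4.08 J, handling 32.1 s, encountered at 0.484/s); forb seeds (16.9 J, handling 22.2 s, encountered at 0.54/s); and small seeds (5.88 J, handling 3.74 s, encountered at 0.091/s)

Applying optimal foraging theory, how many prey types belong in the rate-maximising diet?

2

E/h in descending order: husked seeds 1.88, small seeds 1.57, forb seeds 0.761, large seeds 0.465, grass seeds 0.127 J/s. The optimal diet is the largest prefix of this list for which every included type satisfies E_i/h_i > R on the types above it.
Rate on top 1: 1.344. small seeds: 1.57 > 1.344 → include.
Rate on top 2: 1.364. forb seeds: 0.761 < 1.364 → exclude; stop.
Optimal diet: husked seeds, small seeds — 2 of 5 types.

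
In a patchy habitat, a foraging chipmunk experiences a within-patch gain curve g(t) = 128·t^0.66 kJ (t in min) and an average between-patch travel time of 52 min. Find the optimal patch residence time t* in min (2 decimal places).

100.94 min

By the marginal value theorem, leave when the instantaneous gain rate g'(t) equals the habitat-wide average g(t)/(T + t).
g'(t) = 0.66·128·t^-0.34. Setting 0.66·128·t^-0.34 = 128·t^0.66/(52+t) gives 0.66(52+t) = t, so 0.34·t = 0.66×52.
t* = 0.66×52/0.34 = 100.9 min.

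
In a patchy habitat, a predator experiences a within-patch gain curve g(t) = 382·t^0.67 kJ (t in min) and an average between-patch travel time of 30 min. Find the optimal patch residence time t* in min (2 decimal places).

60.91 min

By the marginal value theorem, leave when the instantaneous gain rate g'(t) equals the habitat-wide average g(t)/(T + t).
g'(t) = 0.67·382·t^-0.33. Setting 0.67·382·t^-0.33 = 382·t^0.67/(30+t) gives 0.67(30+t) = t, so 0.33·t = 0.67×30.
t* = 0.67×30/0.33 = 60.91 min.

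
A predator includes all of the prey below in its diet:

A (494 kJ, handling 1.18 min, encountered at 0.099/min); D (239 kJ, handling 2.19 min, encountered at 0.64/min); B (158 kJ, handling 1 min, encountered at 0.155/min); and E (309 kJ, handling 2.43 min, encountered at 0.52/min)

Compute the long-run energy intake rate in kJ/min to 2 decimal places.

98.31 kJ/min

Energy encountered per unit search time: 0.099×494 + 0.64×239 + 0.155×158 + 0.52×309 = 387 kJ/min.
Handling time per unit search time: 0.099×1.18 + 0.64×2.19 + 0.155×1 + 0.52×2.43 = 2.937.
Rate = 387/(1 + 2.937) = 98.31 kJ/min.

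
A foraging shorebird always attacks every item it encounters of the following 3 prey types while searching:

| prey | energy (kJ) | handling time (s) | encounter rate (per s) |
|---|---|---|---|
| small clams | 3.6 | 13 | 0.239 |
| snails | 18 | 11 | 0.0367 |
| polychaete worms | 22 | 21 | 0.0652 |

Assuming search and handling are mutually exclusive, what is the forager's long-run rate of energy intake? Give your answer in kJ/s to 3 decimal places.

0.503 kJ/s

R = (0.239×3.6 + 0.0367×18 + 0.0652×22) / (1 + 0.239×13 + 0.0367×11 + 0.0652×21) = 2.955/5.88 = 0.5026 kJ/s.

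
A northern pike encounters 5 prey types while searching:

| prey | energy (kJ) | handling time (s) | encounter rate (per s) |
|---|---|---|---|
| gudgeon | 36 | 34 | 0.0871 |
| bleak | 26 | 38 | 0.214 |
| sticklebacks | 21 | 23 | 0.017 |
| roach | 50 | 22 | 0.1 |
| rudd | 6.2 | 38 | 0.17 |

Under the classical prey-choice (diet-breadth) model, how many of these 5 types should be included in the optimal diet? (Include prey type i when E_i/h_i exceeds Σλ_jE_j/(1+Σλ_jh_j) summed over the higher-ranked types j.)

1

Rank by E/h (kJ/s): roach 2.27, gudgeon 1.06, sticklebacks 0.913, bleak 0.684, rudd 0.163. Include each in turn until the next type's E/h falls below the running intake rate.
Rate on top 1: 1.562. gudgeon: 1.06 < 1.562 → exclude; stop.
Optimal diet: roach — 1 of 5 types.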